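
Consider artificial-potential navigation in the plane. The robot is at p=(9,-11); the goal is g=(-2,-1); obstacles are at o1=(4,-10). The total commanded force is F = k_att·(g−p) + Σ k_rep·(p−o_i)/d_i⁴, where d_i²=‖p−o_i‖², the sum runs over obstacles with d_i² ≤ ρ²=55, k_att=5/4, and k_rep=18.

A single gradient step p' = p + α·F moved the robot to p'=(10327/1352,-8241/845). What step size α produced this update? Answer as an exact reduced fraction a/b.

α = 1/10

F_att = 5/4·(g−p) = 5/4·(-11,10) = (-13.7500,12.5000)
o1: d²=26 ≤ ρ²=55; F_rep = 18·(5,-1)/26² = (0.1331,-0.0266)
F = F_att + ΣF_rep = (-13.6169,12.4734)
Δp = p'−p = (-1.3617,1.2473); α = Δx/Fx = (-1841/1352) / (-9205/676) = 1/10
check: Δy/Fy = (1054/845) / (2108/169) = 1/10 ✓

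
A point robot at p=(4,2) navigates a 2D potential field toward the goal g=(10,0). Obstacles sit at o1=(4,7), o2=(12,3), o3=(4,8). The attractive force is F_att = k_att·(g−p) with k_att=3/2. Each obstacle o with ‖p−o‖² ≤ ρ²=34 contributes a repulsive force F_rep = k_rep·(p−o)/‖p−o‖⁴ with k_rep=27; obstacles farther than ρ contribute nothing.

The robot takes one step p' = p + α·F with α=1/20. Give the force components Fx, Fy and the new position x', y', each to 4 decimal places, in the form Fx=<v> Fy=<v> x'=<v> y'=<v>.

Fx=9.0000 Fy=-3.2160 x'=4.4500 y'=1.8392

F_att = 3/2·(g−p) = 3/2·(6,-2) = (9.0000,-3.0000)
o1: d²=25 ≤ ρ²=34; F_rep = 27·(0,-5)/25² = (0.0000,-0.2160)
o2: d²=65 > ρ²=34 → inactive
o3: d²=36 > ρ²=34 → inactive
F = F_att + ΣF_rep = (9.0000,-3.2160)
p' = p + 1/20·F = (4.4500,1.8392)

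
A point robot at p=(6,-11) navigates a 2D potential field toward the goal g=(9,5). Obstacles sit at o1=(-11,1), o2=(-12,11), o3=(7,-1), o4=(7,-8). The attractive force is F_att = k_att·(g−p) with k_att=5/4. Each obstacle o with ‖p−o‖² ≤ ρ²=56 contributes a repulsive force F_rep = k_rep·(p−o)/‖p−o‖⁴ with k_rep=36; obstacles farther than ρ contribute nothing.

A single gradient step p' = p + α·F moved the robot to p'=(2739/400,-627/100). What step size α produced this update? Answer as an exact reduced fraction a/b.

α = 1/4

F_att = 5/4·(g−p) = 5/4·(3,16) = (3.7500,20.0000)
o1: d²=433 > ρ²=56 → inactive
o2: d²=808 > ρ²=56 → inactive
o3: d²=101 > ρ²=56 → inactive
o4: d²=10 ≤ ρ²=56; F_rep = 36·(-1,-3)/10² = (-0.3600,-1.0800)
F = F_att + ΣF_rep = (3.3900,18.9200)
Δp = p'−p = (0.8475,4.7300); α = Δx/Fx = (339/400) / (339/100) = 1/4
check: Δy/Fy = (473/100) / (473/25) = 1/4 ✓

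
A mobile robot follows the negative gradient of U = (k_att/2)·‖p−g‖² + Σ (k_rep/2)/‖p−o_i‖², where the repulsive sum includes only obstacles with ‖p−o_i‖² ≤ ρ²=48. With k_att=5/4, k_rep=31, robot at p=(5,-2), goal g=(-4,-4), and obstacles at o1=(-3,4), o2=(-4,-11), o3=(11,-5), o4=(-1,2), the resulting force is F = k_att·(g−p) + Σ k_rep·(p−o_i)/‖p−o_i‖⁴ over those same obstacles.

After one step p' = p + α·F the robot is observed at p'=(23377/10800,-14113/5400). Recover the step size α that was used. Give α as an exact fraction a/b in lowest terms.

F_att = 5/4·(g−p) = 5/4·(-9,-2) = (-11.2500,-2.5000)
o1: d²=100 > ρ²=48 → inactive
o2: d²=162 > ρ²=48 → inactive
o3: d²=45 ≤ ρ²=48; F_rep = 31·(-6,3)/45² = (-0.0919,0.0459)
o4: d²=52 > ρ²=48 → inactive
F = F_att + ΣF_rep = (-11.3419,-2.4541)
Δp = p'−p = (-2.8355,-0.6135); α = Δx/Fx = (-30623/10800) / (-30623/2700) = 1/4
check: Δy/Fy = (-3313/5400) / (-3313/1350) = 1/4 ✓

α = 1/4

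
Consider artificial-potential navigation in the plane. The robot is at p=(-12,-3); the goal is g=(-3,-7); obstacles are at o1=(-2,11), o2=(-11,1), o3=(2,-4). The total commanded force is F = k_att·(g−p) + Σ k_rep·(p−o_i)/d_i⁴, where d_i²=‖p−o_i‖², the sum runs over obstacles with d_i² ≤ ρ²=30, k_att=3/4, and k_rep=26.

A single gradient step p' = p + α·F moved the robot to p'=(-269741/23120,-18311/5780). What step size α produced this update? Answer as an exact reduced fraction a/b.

α = 1/20

F_att = 3/4·(g−p) = 3/4·(9,-4) = (6.7500,-3.0000)
o1: d²=296 > ρ²=30 → inactive
o2: d²=17 ≤ ρ²=30; F_rep = 26·(-1,-4)/17² = (-0.0900,-0.3599)
o3: d²=197 > ρ²=30 → inactive
F = F_att + ΣF_rep = (6.6600,-3.3599)
Δp = p'−p = (0.3330,-0.1680); α = Δx/Fx = (7699/23120) / (7699/1156) = 1/20
check: Δy/Fy = (-971/5780) / (-971/289) = 1/20 ✓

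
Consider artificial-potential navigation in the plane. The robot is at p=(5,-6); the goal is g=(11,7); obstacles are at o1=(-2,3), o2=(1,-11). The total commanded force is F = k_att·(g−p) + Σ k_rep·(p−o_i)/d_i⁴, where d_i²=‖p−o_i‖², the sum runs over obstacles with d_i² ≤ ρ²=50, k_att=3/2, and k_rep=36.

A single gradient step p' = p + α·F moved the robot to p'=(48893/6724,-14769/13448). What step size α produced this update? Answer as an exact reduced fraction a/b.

α = 1/4

F_att = 3/2·(g−p) = 3/2·(6,13) = (9.0000,19.5000)
o1: d²=130 > ρ²=50 → inactive
o2: d²=41 ≤ ρ²=50; F_rep = 36·(4,5)/41² = (0.0857,0.1071)
F = F_att + ΣF_rep = (9.0857,19.6071)
Δp = p'−p = (2.2714,4.9018); α = Δx/Fx = (15273/6724) / (15273/1681) = 1/4
check: Δy/Fy = (65919/13448) / (65919/3362) = 1/4 ✓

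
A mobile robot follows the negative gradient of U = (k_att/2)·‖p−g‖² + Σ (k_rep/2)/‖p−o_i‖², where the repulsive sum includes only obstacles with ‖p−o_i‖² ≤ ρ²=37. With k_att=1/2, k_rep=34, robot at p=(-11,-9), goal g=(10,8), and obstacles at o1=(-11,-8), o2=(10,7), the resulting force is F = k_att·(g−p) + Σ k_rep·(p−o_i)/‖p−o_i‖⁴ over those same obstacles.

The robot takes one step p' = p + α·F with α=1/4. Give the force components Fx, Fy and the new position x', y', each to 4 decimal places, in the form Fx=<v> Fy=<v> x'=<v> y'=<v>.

Fx=10.5000 Fy=-25.5000 x'=-8.3750 y'=-15.3750

F_att = 1/2·(g−p) = 1/2·(21,17) = (10.5000,8.5000)
o1: d²=1 ≤ ρ²=37; F_rep = 34·(0,-1)/1² = (0.0000,-34.0000)
o2: d²=697 > ρ²=37 → inactive
F = F_att + ΣF_rep = (10.5000,-25.5000)
p' = p + 1/4·F = (-8.3750,-15.3750)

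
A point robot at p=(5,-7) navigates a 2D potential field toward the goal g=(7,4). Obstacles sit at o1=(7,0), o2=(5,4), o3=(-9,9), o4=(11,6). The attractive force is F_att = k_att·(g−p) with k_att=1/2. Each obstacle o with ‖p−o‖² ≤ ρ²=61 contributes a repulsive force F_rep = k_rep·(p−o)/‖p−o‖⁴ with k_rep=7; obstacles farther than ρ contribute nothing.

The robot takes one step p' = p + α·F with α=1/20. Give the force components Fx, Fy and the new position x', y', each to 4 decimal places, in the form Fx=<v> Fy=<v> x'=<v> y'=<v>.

Fx=0.9950 Fy=5.4826 x'=5.0498 y'=-6.7259

F_att = 1/2·(g−p) = 1/2·(2,11) = (1.0000,5.5000)
o1: d²=53 ≤ ρ²=61; F_rep = 7·(-2,-7)/53² = (-0.0050,-0.0174)
o2: d²=121 > ρ²=61 → inactive
o3: d²=452 > ρ²=61 → inactive
o4: d²=205 > ρ²=61 → inactive
F = F_att + ΣF_rep = (0.9950,5.4826)
p' = p + 1/20·F = (5.0498,-6.7259)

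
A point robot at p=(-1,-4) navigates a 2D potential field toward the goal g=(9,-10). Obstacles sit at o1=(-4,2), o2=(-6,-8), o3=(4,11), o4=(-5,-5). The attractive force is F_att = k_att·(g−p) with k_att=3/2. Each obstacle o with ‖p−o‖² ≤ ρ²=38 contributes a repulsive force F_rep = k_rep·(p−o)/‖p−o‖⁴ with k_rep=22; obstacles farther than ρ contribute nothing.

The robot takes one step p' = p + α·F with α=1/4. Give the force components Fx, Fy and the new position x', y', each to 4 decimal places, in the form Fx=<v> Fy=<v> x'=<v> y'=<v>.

F_att = 3/2·(g−p) = 3/2·(10,-6) = (15.0000,-9.0000)
o1: d²=45 > ρ²=38 → inactive
o2: d²=41 > ρ²=38 → inactive
o3: d²=250 > ρ²=38 → inactive
o4: d²=17 ≤ ρ²=38; F_rep = 22·(4,1)/17² = (0.3045,0.0761)
F = F_att + ΣF_rep = (15.3045,-8.9239)
p' = p + 1/4·F = (2.8261,-6.2310)

Fx=15.3045 Fy=-8.9239 x'=2.8261 y'=-6.2310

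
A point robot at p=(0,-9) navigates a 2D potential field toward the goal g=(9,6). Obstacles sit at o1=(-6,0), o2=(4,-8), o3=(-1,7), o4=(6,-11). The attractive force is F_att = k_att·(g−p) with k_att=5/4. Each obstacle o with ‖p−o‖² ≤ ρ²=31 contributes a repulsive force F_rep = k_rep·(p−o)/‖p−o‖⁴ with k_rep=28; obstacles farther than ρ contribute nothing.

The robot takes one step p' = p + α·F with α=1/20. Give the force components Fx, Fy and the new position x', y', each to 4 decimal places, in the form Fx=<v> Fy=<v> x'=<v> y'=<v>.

Fx=10.8625 Fy=18.6531 x'=0.5431 y'=-8.0673

F_att = 5/4·(g−p) = 5/4·(9,15) = (11.2500,18.7500)
o1: d²=117 > ρ²=31 → inactive
o2: d²=17 ≤ ρ²=31; F_rep = 28·(-4,-1)/17² = (-0.3875,-0.0969)
o3: d²=257 > ρ²=31 → inactive
o4: d²=40 > ρ²=31 → inactive
F = F_att + ΣF_rep = (10.8625,18.6531)
p' = p + 1/20·F = (0.5431,-8.0673)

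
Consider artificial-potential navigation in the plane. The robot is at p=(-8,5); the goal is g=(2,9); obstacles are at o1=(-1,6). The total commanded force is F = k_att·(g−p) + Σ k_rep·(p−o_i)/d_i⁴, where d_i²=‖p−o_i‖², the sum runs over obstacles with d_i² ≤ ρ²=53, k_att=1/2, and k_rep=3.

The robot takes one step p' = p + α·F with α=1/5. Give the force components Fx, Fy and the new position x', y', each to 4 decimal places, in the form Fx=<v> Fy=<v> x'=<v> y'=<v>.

Fx=4.9916 Fy=1.9988 x'=-7.0017 y'=5.3998

F_att = 1/2·(g−p) = 1/2·(10,4) = (5.0000,2.0000)
o1: d²=50 ≤ ρ²=53; F_rep = 3·(-7,-1)/50² = (-0.0084,-0.0012)
F = F_att + ΣF_rep = (4.9916,1.9988)
p' = p + 1/5·F = (-7.0017,5.3998)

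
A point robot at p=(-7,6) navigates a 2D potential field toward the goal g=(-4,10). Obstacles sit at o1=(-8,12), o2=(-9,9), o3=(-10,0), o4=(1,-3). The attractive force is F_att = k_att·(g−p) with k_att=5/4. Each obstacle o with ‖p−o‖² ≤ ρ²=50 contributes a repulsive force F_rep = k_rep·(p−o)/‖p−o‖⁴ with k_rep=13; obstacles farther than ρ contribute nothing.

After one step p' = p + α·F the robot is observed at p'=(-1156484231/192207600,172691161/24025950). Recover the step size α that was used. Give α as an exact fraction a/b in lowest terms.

α = 1/4

F_att = 5/4·(g−p) = 5/4·(3,4) = (3.7500,5.0000)
o1: d²=37 ≤ ρ²=50; F_rep = 13·(1,-6)/37² = (0.0095,-0.0570)
o2: d²=13 ≤ ρ²=50; F_rep = 13·(2,-3)/13² = (0.1538,-0.2308)
o3: d²=45 ≤ ρ²=50; F_rep = 13·(3,6)/45² = (0.0193,0.0385)
o4: d²=145 > ρ²=50 → inactive
F = F_att + ΣF_rep = (3.9326,4.7508)
Δp = p'−p = (0.9832,1.1877); α = Δx/Fx = (188968969/192207600) / (188968969/48051900) = 1/4
check: Δy/Fy = (28535461/24025950) / (57070922/12012975) = 1/4 ✓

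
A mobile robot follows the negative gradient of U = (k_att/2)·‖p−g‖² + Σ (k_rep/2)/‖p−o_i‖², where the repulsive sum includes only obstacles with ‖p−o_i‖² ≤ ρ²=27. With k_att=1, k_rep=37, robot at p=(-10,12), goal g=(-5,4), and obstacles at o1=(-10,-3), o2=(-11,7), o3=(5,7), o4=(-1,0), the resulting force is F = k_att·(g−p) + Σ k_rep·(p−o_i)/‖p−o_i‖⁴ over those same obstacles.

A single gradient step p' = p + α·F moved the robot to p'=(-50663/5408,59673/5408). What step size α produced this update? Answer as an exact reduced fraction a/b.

α = 1/8

F_att = 1·(g−p) = 1·(5,-8) = (5.0000,-8.0000)
o1: d²=225 > ρ²=27 → inactive
o2: d²=26 ≤ ρ²=27; F_rep = 37·(1,5)/26² = (0.0547,0.2737)
o3: d²=250 > ρ²=27 → inactive
o4: d²=225 > ρ²=27 → inactive
F = F_att + ΣF_rep = (5.0547,-7.7263)
Δp = p'−p = (0.6318,-0.9658); α = Δx/Fx = (3417/5408) / (3417/676) = 1/8
check: Δy/Fy = (-5223/5408) / (-5223/676) = 1/8 ✓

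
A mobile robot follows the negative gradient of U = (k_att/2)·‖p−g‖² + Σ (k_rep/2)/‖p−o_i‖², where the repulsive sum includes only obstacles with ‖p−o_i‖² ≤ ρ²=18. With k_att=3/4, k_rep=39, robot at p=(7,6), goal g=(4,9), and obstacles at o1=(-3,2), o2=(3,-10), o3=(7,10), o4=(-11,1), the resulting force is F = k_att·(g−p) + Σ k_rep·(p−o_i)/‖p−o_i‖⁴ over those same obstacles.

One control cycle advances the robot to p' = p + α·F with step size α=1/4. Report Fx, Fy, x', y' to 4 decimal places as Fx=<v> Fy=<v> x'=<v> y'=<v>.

F_att = 3/4·(g−p) = 3/4·(-3,3) = (-2.2500,2.2500)
o1: d²=116 > ρ²=18 → inactive
o2: d²=272 > ρ²=18 → inactive
o3: d²=16 ≤ ρ²=18; F_rep = 39·(0,-4)/16² = (0.0000,-0.6094)
o4: d²=349 > ρ²=18 → inactive
F = F_att + ΣF_rep = (-2.2500,1.6406)
p' = p + 1/4·F = (6.4375,6.4102)

Fx=-2.2500 Fy=1.6406 x'=6.4375 y'=6.4102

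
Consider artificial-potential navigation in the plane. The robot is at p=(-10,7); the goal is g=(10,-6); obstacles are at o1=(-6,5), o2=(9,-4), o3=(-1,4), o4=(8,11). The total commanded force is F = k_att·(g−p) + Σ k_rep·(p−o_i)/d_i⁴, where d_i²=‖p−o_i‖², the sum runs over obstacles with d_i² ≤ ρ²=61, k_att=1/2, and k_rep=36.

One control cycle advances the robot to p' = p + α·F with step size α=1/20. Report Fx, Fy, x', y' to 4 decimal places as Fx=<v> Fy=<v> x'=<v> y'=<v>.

Fx=9.6400 Fy=-6.3200 x'=-9.5180 y'=6.6840

F_att = 1/2·(g−p) = 1/2·(20,-13) = (10.0000,-6.5000)
o1: d²=20 ≤ ρ²=61; F_rep = 36·(-4,2)/20² = (-0.3600,0.1800)
o2: d²=482 > ρ²=61 → inactive
o3: d²=90 > ρ²=61 → inactive
o4: d²=340 > ρ²=61 → inactive
F = F_att + ΣF_rep = (9.6400,-6.3200)
p' = p + 1/20·F = (-9.5180,6.6840)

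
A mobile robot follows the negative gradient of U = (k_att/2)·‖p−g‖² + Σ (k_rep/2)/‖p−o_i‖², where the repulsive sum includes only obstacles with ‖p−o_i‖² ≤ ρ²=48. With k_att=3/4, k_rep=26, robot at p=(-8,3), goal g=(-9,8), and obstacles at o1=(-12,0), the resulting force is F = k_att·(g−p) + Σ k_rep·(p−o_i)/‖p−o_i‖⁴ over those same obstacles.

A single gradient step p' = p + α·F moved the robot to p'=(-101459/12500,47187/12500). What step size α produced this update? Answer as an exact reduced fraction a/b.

F_att = 3/4·(g−p) = 3/4·(-1,5) = (-0.7500,3.7500)
o1: d²=25 ≤ ρ²=48; F_rep = 26·(4,3)/25² = (0.1664,0.1248)
F = F_att + ΣF_rep = (-0.5836,3.8748)
Δp = p'−p = (-0.1167,0.7750); α = Δx/Fx = (-1459/12500) / (-1459/2500) = 1/5
check: Δy/Fy = (9687/12500) / (9687/2500) = 1/5 ✓

α = 1/5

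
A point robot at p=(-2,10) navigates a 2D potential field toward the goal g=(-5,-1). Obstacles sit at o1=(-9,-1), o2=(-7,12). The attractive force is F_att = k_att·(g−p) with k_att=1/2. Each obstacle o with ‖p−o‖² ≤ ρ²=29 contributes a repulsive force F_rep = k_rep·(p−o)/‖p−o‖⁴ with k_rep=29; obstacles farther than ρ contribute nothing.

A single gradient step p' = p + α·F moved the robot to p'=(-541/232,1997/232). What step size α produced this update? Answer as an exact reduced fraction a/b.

F_att = 1/2·(g−p) = 1/2·(-3,-11) = (-1.5000,-5.5000)
o1: d²=170 > ρ²=29 → inactive
o2: d²=29 ≤ ρ²=29; F_rep = 29·(5,-2)/29² = (0.1724,-0.0690)
F = F_att + ΣF_rep = (-1.3276,-5.5690)
Δp = p'−p = (-0.3319,-1.3922); α = Δx/Fx = (-77/232) / (-77/58) = 1/4
check: Δy/Fy = (-323/232) / (-323/58) = 1/4 ✓

α = 1/4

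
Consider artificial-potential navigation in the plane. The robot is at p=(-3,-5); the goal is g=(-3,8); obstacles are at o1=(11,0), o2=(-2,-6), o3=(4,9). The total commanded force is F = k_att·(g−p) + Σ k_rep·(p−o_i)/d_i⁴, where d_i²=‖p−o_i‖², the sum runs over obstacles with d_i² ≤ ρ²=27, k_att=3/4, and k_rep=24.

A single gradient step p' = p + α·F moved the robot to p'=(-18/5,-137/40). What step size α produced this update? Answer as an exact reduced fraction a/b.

α = 1/10

F_att = 3/4·(g−p) = 3/4·(0,13) = (0.0000,9.7500)
o1: d²=221 > ρ²=27 → inactive
o2: d²=2 ≤ ρ²=27; F_rep = 24·(-1,1)/2² = (-6.0000,6.0000)
o3: d²=245 > ρ²=27 → inactive
F = F_att + ΣF_rep = (-6.0000,15.7500)
Δp = p'−p = (-0.6000,1.5750); α = Δx/Fx = (-3/5) / (-6) = 1/10
check: Δy/Fy = (63/40) / (63/4) = 1/10 ✓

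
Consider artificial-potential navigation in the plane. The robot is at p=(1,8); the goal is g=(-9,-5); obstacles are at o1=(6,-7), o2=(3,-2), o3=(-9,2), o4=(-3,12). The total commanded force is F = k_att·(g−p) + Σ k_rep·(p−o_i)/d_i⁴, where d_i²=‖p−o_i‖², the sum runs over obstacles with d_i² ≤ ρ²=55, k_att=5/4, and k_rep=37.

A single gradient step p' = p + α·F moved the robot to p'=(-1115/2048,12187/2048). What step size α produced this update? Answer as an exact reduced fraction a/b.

α = 1/8

F_att = 5/4·(g−p) = 5/4·(-10,-13) = (-12.5000,-16.2500)
o1: d²=250 > ρ²=55 → inactive
o2: d²=104 > ρ²=55 → inactive
o3: d²=136 > ρ²=55 → inactive
o4: d²=32 ≤ ρ²=55; F_rep = 37·(4,-4)/32² = (0.1445,-0.1445)
F = F_att + ΣF_rep = (-12.3555,-16.3945)
Δp = p'−p = (-1.5444,-2.0493); α = Δx/Fx = (-3163/2048) / (-3163/256) = 1/8
check: Δy/Fy = (-4197/2048) / (-4197/256) = 1/8 ✓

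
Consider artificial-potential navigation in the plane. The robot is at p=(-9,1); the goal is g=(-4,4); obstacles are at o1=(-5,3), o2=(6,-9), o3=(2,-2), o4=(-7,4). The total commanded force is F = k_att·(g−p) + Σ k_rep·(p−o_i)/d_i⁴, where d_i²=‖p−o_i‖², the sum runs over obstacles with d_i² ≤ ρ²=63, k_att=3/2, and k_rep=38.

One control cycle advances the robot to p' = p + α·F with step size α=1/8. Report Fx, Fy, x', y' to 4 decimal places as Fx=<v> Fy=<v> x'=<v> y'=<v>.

Fx=6.6703 Fy=3.6354 x'=-8.1662 y'=1.4544

F_att = 3/2·(g−p) = 3/2·(5,3) = (7.5000,4.5000)
o1: d²=20 ≤ ρ²=63; F_rep = 38·(-4,-2)/20² = (-0.3800,-0.1900)
o2: d²=325 > ρ²=63 → inactive
o3: d²=130 > ρ²=63 → inactive
o4: d²=13 ≤ ρ²=63; F_rep = 38·(-2,-3)/13² = (-0.4497,-0.6746)
F = F_att + ΣF_rep = (6.6703,3.6354)
p' = p + 1/8·F = (-8.1662,1.4544)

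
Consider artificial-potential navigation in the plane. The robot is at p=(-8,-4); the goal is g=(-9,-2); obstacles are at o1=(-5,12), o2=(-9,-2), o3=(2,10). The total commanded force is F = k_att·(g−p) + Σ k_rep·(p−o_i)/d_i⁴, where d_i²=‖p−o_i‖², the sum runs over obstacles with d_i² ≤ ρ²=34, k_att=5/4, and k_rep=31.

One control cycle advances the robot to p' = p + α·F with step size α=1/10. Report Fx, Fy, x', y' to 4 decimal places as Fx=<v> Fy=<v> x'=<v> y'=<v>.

Fx=-0.0100 Fy=0.0200 x'=-8.0010 y'=-3.9980

F_att = 5/4·(g−p) = 5/4·(-1,2) = (-1.2500,2.5000)
o1: d²=265 > ρ²=34 → inactive
o2: d²=5 ≤ ρ²=34; F_rep = 31·(1,-2)/5² = (1.2400,-2.4800)
o3: d²=296 > ρ²=34 → inactive
F = F_att + ΣF_rep = (-0.0100,0.0200)
p' = p + 1/10·F = (-8.0010,-3.9980)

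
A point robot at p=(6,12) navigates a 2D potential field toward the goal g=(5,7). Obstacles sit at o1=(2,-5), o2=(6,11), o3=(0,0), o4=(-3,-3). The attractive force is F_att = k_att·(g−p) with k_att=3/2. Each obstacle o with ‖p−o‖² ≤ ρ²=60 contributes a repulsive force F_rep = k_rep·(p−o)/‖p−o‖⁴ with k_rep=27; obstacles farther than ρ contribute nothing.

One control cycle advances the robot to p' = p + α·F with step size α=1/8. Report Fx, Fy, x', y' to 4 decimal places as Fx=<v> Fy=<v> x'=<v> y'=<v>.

Fx=-1.5000 Fy=19.5000 x'=5.8125 y'=14.4375

F_att = 3/2·(g−p) = 3/2·(-1,-5) = (-1.5000,-7.5000)
o1: d²=305 > ρ²=60 → inactive
o2: d²=1 ≤ ρ²=60; F_rep = 27·(0,1)/1² = (0.0000,27.0000)
o3: d²=180 > ρ²=60 → inactive
o4: d²=306 > ρ²=60 → inactive
F = F_att + ΣF_rep = (-1.5000,19.5000)
p' = p + 1/8·F = (5.8125,14.4375)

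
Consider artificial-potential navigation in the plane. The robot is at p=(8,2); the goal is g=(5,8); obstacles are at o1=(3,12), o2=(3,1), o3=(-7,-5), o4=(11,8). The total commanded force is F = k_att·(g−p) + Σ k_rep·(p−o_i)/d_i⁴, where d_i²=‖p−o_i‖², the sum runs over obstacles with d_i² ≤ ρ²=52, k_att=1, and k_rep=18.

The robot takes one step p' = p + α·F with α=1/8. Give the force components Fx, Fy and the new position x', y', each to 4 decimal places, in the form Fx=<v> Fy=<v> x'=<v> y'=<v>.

F_att = 1·(g−p) = 1·(-3,6) = (-3.0000,6.0000)
o1: d²=125 > ρ²=52 → inactive
o2: d²=26 ≤ ρ²=52; F_rep = 18·(5,1)/26² = (0.1331,0.0266)
o3: d²=274 > ρ²=52 → inactive
o4: d²=45 ≤ ρ²=52; F_rep = 18·(-3,-6)/45² = (-0.0267,-0.0533)
F = F_att + ΣF_rep = (-2.8935,5.9733)
p' = p + 1/8·F = (7.6383,2.7467)

Fx=-2.8935 Fy=5.9733 x'=7.6383 y'=2.7467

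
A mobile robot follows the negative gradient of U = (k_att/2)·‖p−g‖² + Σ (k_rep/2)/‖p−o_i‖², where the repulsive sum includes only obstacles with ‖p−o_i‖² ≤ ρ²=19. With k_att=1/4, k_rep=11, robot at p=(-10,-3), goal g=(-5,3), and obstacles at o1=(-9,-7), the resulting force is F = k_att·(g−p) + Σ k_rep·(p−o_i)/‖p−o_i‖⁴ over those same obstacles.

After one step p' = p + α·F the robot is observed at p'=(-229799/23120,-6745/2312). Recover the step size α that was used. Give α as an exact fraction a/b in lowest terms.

α = 1/20

F_att = 1/4·(g−p) = 1/4·(5,6) = (1.2500,1.5000)
o1: d²=17 ≤ ρ²=19; F_rep = 11·(-1,4)/17² = (-0.0381,0.1522)
F = F_att + ΣF_rep = (1.2119,1.6522)
Δp = p'−p = (0.0606,0.0826); α = Δx/Fx = (1401/23120) / (1401/1156) = 1/20
check: Δy/Fy = (191/2312) / (955/578) = 1/20 ✓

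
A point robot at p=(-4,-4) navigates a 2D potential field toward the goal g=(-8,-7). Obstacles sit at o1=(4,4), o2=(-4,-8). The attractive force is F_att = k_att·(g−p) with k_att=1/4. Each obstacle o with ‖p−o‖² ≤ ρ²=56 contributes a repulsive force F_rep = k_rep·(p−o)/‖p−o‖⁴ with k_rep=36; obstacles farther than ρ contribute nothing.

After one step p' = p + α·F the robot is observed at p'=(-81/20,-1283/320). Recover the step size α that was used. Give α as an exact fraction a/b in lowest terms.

F_att = 1/4·(g−p) = 1/4·(-4,-3) = (-1.0000,-0.7500)
o1: d²=128 > ρ²=56 → inactive
o2: d²=16 ≤ ρ²=56; F_rep = 36·(0,4)/16² = (0.0000,0.5625)
F = F_att + ΣF_rep = (-1.0000,-0.1875)
Δp = p'−p = (-0.0500,-0.0094); α = Δx/Fx = (-1/20) / (-1) = 1/20
check: Δy/Fy = (-3/320) / (-3/16) = 1/20 ✓

α = 1/20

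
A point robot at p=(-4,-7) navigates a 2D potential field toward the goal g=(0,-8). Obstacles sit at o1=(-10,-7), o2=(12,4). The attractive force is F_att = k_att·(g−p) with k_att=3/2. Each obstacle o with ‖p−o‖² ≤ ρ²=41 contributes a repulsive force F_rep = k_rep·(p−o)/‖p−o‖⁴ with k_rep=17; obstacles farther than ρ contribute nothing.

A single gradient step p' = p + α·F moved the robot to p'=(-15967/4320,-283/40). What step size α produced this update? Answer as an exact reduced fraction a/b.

F_att = 3/2·(g−p) = 3/2·(4,-1) = (6.0000,-1.5000)
o1: d²=36 ≤ ρ²=41; F_rep = 17·(6,0)/36² = (0.0787,0.0000)
o2: d²=377 > ρ²=41 → inactive
F = F_att + ΣF_rep = (6.0787,-1.5000)
Δp = p'−p = (0.3039,-0.0750); α = Δx/Fx = (1313/4320) / (1313/216) = 1/20
check: Δy/Fy = (-3/40) / (-3/2) = 1/20 ✓

α = 1/20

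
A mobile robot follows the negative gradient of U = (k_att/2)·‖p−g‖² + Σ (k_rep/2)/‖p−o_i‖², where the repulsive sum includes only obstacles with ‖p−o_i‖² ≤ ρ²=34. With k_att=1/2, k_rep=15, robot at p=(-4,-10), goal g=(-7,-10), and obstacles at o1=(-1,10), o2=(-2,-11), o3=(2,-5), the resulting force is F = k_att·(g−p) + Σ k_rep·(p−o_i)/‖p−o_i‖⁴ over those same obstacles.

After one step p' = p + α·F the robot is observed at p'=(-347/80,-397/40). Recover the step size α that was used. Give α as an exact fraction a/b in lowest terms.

F_att = 1/2·(g−p) = 1/2·(-3,0) = (-1.5000,0.0000)
o1: d²=409 > ρ²=34 → inactive
o2: d²=5 ≤ ρ²=34; F_rep = 15·(-2,1)/5² = (-1.2000,0.6000)
o3: d²=61 > ρ²=34 → inactive
F = F_att + ΣF_rep = (-2.7000,0.6000)
Δp = p'−p = (-0.3375,0.0750); α = Δx/Fx = (-27/80) / (-27/10) = 1/8
check: Δy/Fy = (3/40) / (3/5) = 1/8 ✓

α = 1/8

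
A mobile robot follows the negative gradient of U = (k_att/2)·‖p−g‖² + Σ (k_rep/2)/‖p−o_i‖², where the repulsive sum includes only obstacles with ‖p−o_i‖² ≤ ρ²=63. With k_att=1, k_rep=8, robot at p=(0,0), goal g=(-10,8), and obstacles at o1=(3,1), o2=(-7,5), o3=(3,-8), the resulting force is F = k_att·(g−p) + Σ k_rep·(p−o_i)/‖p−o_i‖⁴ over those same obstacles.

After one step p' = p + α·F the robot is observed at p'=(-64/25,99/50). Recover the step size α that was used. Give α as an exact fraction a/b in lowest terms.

α = 1/4

F_att = 1·(g−p) = 1·(-10,8) = (-10.0000,8.0000)
o1: d²=10 ≤ ρ²=63; F_rep = 8·(-3,-1)/10² = (-0.2400,-0.0800)
o2: d²=74 > ρ²=63 → inactive
o3: d²=73 > ρ²=63 → inactive
F = F_att + ΣF_rep = (-10.2400,7.9200)
Δp = p'−p = (-2.5600,1.9800); α = Δx/Fx = (-64/25) / (-256/25) = 1/4
check: Δy/Fy = (99/50) / (198/25) = 1/4 ✓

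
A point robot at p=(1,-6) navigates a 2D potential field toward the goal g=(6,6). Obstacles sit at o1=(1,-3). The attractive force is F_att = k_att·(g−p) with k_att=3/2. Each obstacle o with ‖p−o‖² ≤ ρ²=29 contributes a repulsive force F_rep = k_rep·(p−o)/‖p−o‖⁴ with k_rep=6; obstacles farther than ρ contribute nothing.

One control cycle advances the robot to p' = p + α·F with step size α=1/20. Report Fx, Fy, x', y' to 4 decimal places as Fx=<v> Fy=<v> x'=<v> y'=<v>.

Fx=7.5000 Fy=17.7778 x'=1.3750 y'=-5.1111

F_att = 3/2·(g−p) = 3/2·(5,12) = (7.5000,18.0000)
o1: d²=9 ≤ ρ²=29; F_rep = 6·(0,-3)/9² = (0.0000,-0.2222)
F = F_att + ΣF_rep = (7.5000,17.7778)
p' = p + 1/20·F = (1.3750,-5.1111)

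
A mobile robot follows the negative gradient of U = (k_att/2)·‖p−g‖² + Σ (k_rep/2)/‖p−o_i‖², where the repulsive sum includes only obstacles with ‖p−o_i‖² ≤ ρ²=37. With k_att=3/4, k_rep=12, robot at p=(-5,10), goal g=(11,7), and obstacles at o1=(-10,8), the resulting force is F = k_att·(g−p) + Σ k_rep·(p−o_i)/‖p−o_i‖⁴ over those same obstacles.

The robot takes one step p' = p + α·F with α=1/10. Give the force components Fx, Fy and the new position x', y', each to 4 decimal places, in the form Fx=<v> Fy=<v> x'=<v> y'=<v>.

F_att = 3/4·(g−p) = 3/4·(16,-3) = (12.0000,-2.2500)
o1: d²=29 ≤ ρ²=37; F_rep = 12·(5,2)/29² = (0.0713,0.0285)
F = F_att + ΣF_rep = (12.0713,-2.2215)
p' = p + 1/10·F = (-3.7929,9.7779)

Fx=12.0713 Fy=-2.2215 x'=-3.7929 y'=9.7779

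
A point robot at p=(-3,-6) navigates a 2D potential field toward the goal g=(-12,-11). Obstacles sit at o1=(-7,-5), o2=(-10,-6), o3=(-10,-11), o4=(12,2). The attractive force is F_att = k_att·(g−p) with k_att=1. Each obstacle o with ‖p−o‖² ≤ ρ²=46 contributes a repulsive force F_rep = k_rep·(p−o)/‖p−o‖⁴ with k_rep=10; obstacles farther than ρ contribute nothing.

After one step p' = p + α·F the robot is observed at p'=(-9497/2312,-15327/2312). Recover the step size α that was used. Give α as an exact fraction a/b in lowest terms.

F_att = 1·(g−p) = 1·(-9,-5) = (-9.0000,-5.0000)
o1: d²=17 ≤ ρ²=46; F_rep = 10·(4,-1)/17² = (0.1384,-0.0346)
o2: d²=49 > ρ²=46 → inactive
o3: d²=74 > ρ²=46 → inactive
o4: d²=289 > ρ²=46 → inactive
F = F_att + ΣF_rep = (-8.8616,-5.0346)
Δp = p'−p = (-1.1077,-0.6293); α = Δx/Fx = (-2561/2312) / (-2561/289) = 1/8
check: Δy/Fy = (-1455/2312) / (-1455/289) = 1/8 ✓

α = 1/8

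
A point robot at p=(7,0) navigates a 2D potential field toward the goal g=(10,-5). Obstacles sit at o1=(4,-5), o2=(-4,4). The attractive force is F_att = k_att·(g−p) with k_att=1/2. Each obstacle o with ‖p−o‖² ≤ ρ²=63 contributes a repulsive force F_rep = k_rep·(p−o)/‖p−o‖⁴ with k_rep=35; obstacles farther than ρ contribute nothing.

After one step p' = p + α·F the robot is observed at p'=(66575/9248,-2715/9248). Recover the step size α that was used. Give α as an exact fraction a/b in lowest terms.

F_att = 1/2·(g−p) = 1/2·(3,-5) = (1.5000,-2.5000)
o1: d²=34 ≤ ρ²=63; F_rep = 35·(3,5)/34² = (0.0908,0.1514)
o2: d²=137 > ρ²=63 → inactive
F = F_att + ΣF_rep = (1.5908,-2.3486)
Δp = p'−p = (0.1989,-0.2936); α = Δx/Fx = (1839/9248) / (1839/1156) = 1/8
check: Δy/Fy = (-2715/9248) / (-2715/1156) = 1/8 ✓

α = 1/8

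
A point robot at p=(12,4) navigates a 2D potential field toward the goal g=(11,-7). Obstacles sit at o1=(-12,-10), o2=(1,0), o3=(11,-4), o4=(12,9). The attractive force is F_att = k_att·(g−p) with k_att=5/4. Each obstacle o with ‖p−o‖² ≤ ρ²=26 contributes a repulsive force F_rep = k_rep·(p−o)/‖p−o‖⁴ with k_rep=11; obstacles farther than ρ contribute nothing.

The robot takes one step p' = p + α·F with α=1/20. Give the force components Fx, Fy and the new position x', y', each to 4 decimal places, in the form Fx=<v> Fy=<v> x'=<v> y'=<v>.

F_att = 5/4·(g−p) = 5/4·(-1,-11) = (-1.2500,-13.7500)
o1: d²=772 > ρ²=26 → inactive
o2: d²=137 > ρ²=26 → inactive
o3: d²=65 > ρ²=26 → inactive
o4: d²=25 ≤ ρ²=26; F_rep = 11·(0,-5)/25² = (0.0000,-0.0880)
F = F_att + ΣF_rep = (-1.2500,-13.8380)
p' = p + 1/20·F = (11.9375,3.3081)

Fx=-1.2500 Fy=-13.8380 x'=11.9375 y'=3.3081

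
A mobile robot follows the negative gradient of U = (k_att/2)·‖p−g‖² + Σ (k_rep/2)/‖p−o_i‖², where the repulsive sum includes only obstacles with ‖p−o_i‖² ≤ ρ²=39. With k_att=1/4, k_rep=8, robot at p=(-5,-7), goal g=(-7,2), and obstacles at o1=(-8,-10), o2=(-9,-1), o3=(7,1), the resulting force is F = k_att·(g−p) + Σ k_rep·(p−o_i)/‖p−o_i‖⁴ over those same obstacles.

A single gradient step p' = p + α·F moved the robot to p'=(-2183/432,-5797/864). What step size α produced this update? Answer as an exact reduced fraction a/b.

F_att = 1/4·(g−p) = 1/4·(-2,9) = (-0.5000,2.2500)
o1: d²=18 ≤ ρ²=39; F_rep = 8·(3,3)/18² = (0.0741,0.0741)
o2: d²=52 > ρ²=39 → inactive
o3: d²=208 > ρ²=39 → inactive
F = F_att + ΣF_rep = (-0.4259,2.3241)
Δp = p'−p = (-0.0532,0.2905); α = Δx/Fx = (-23/432) / (-23/54) = 1/8
check: Δy/Fy = (251/864) / (251/108) = 1/8 ✓

α = 1/8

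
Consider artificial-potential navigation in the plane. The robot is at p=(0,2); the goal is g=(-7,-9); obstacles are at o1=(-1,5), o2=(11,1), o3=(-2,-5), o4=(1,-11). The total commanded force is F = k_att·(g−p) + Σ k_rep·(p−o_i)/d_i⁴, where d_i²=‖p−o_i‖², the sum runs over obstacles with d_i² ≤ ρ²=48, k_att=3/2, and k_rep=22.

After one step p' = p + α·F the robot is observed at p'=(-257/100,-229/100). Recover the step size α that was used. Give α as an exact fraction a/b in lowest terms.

α = 1/4

F_att = 3/2·(g−p) = 3/2·(-7,-11) = (-10.5000,-16.5000)
o1: d²=10 ≤ ρ²=48; F_rep = 22·(1,-3)/10² = (0.2200,-0.6600)
o2: d²=122 > ρ²=48 → inactive
o3: d²=53 > ρ²=48 → inactive
o4: d²=170 > ρ²=48 → inactive
F = F_att + ΣF_rep = (-10.2800,-17.1600)
Δp = p'−p = (-2.5700,-4.2900); α = Δx/Fx = (-257/100) / (-257/25) = 1/4
check: Δy/Fy = (-429/100) / (-429/25) = 1/4 ✓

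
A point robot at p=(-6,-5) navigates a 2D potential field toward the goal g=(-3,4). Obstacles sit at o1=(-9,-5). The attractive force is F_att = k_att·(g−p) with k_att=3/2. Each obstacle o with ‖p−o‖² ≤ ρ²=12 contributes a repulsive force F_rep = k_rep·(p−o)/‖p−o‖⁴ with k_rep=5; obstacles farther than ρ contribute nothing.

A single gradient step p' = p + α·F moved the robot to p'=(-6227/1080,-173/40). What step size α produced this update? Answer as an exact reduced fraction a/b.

F_att = 3/2·(g−p) = 3/2·(3,9) = (4.5000,13.5000)
o1: d²=9 ≤ ρ²=12; F_rep = 5·(3,0)/9² = (0.1852,0.0000)
F = F_att + ΣF_rep = (4.6852,13.5000)
Δp = p'−p = (0.2343,0.6750); α = Δx/Fx = (253/1080) / (253/54) = 1/20
check: Δy/Fy = (27/40) / (27/2) = 1/20 ✓

α = 1/20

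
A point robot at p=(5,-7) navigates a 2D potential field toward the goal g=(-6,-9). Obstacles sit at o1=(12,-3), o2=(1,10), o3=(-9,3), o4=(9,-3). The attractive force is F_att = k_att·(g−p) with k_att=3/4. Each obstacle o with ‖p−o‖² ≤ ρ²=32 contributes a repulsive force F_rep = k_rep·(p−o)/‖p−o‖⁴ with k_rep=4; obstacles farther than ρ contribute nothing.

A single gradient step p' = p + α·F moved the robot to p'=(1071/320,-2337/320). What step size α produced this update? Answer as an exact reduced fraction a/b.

α = 1/5

F_att = 3/4·(g−p) = 3/4·(-11,-2) = (-8.2500,-1.5000)
o1: d²=65 > ρ²=32 → inactive
o2: d²=305 > ρ²=32 → inactive
o3: d²=296 > ρ²=32 → inactive
o4: d²=32 ≤ ρ²=32; F_rep = 4·(-4,-4)/32² = (-0.0156,-0.0156)
F = F_att + ΣF_rep = (-8.2656,-1.5156)
Δp = p'−p = (-1.6531,-0.3031); α = Δx/Fx = (-529/320) / (-529/64) = 1/5
check: Δy/Fy = (-97/320) / (-97/64) = 1/5 ✓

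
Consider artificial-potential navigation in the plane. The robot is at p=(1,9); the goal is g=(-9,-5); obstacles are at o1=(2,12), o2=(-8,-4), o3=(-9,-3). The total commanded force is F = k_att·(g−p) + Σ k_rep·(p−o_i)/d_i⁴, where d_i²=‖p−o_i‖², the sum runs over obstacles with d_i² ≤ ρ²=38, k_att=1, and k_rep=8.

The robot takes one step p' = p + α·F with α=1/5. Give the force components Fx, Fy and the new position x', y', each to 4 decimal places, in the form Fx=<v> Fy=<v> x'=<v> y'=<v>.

Fx=-10.0800 Fy=-14.2400 x'=-1.0160 y'=6.1520

F_att = 1·(g−p) = 1·(-10,-14) = (-10.0000,-14.0000)
o1: d²=10 ≤ ρ²=38; F_rep = 8·(-1,-3)/10² = (-0.0800,-0.2400)
o2: d²=250 > ρ²=38 → inactive
o3: d²=244 > ρ²=38 → inactive
F = F_att + ΣF_rep = (-10.0800,-14.2400)
p' = p + 1/5·F = (-1.0160,6.1520)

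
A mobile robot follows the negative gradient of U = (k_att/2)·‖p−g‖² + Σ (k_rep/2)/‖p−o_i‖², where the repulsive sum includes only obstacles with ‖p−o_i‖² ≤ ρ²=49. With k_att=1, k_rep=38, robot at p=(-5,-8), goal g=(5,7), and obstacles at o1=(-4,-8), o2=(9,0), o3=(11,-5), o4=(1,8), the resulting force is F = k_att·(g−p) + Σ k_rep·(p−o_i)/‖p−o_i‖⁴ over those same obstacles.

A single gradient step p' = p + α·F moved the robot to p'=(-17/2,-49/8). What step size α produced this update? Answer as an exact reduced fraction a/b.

F_att = 1·(g−p) = 1·(10,15) = (10.0000,15.0000)
o1: d²=1 ≤ ρ²=49; F_rep = 38·(-1,0)/1² = (-38.0000,0.0000)
o2: d²=260 > ρ²=49 → inactive
o3: d²=265 > ρ²=49 → inactive
o4: d²=292 > ρ²=49 → inactive
F = F_att + ΣF_rep = (-28.0000,15.0000)
Δp = p'−p = (-3.5000,1.8750); α = Δx/Fx = (-7/2) / (-28) = 1/8
check: Δy/Fy = (15/8) / (15) = 1/8 ✓

α = 1/8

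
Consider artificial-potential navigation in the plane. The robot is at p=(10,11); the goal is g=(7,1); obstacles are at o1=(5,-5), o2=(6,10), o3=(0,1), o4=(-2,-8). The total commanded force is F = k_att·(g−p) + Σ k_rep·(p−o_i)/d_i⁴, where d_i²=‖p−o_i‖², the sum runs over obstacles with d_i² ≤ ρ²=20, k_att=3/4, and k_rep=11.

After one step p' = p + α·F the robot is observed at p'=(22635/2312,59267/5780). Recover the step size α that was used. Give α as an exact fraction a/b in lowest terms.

F_att = 3/4·(g−p) = 3/4·(-3,-10) = (-2.2500,-7.5000)
o1: d²=281 > ρ²=20 → inactive
o2: d²=17 ≤ ρ²=20; F_rep = 11·(4,1)/17² = (0.1522,0.0381)
o3: d²=200 > ρ²=20 → inactive
o4: d²=505 > ρ²=20 → inactive
F = F_att + ΣF_rep = (-2.0978,-7.4619)
Δp = p'−p = (-0.2098,-0.7462); α = Δx/Fx = (-485/2312) / (-2425/1156) = 1/10
check: Δy/Fy = (-4313/5780) / (-4313/578) = 1/10 ✓

α = 1/10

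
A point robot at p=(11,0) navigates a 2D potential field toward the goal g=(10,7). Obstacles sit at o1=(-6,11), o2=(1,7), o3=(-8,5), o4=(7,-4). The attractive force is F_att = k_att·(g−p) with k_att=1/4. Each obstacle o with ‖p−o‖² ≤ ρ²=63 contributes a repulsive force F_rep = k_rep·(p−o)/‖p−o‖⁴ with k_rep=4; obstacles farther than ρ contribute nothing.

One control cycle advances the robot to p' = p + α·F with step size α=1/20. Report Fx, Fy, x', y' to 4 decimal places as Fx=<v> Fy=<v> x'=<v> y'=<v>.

F_att = 1/4·(g−p) = 1/4·(-1,7) = (-0.2500,1.7500)
o1: d²=410 > ρ²=63 → inactive
o2: d²=149 > ρ²=63 → inactive
o3: d²=386 > ρ²=63 → inactive
o4: d²=32 ≤ ρ²=63; F_rep = 4·(4,4)/32² = (0.0156,0.0156)
F = F_att + ΣF_rep = (-0.2344,1.7656)
p' = p + 1/20·F = (10.9883,0.0883)

Fx=-0.2344 Fy=1.7656 x'=10.9883 y'=0.0883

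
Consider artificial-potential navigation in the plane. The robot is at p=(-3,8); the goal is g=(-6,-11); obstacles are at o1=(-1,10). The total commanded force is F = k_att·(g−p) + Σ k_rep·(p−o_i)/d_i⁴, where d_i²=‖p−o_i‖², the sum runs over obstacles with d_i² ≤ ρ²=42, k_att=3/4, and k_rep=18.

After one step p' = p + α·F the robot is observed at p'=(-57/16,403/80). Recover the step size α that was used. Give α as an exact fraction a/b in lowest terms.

F_att = 3/4·(g−p) = 3/4·(-3,-19) = (-2.2500,-14.2500)
o1: d²=8 ≤ ρ²=42; F_rep = 18·(-2,-2)/8² = (-0.5625,-0.5625)
F = F_att + ΣF_rep = (-2.8125,-14.8125)
Δp = p'−p = (-0.5625,-2.9625); α = Δx/Fx = (-9/16) / (-45/16) = 1/5
check: Δy/Fy = (-237/80) / (-237/16) = 1/5 ✓

α = 1/5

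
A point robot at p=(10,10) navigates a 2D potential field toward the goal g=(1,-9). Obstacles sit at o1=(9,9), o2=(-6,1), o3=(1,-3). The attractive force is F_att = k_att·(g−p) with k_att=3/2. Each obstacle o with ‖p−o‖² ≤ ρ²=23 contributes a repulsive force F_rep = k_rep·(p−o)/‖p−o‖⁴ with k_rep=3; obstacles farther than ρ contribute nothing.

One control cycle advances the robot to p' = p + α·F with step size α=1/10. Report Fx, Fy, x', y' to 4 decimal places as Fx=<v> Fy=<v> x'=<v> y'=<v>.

F_att = 3/2·(g−p) = 3/2·(-9,-19) = (-13.5000,-28.5000)
o1: d²=2 ≤ ρ²=23; F_rep = 3·(1,1)/2² = (0.7500,0.7500)
o2: d²=337 > ρ²=23 → inactive
o3: d²=250 > ρ²=23 → inactive
F = F_att + ΣF_rep = (-12.7500,-27.7500)
p' = p + 1/10·F = (8.7250,7.2250)

Fx=-12.7500 Fy=-27.7500 x'=8.7250 y'=7.2250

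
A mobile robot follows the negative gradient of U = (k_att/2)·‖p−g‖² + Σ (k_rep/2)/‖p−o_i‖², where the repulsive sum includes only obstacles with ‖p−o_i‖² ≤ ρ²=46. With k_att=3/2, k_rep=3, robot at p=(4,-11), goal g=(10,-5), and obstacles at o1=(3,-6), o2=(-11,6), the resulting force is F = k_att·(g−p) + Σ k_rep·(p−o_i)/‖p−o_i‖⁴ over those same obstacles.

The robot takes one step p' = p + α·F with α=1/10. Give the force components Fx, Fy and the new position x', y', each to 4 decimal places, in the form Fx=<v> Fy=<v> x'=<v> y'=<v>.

F_att = 3/2·(g−p) = 3/2·(6,6) = (9.0000,9.0000)
o1: d²=26 ≤ ρ²=46; F_rep = 3·(1,-5)/26² = (0.0044,-0.0222)
o2: d²=514 > ρ²=46 → inactive
F = F_att + ΣF_rep = (9.0044,8.9778)
p' = p + 1/10·F = (4.9004,-10.1022)

Fx=9.0044 Fy=8.9778 x'=4.9004 y'=-10.1022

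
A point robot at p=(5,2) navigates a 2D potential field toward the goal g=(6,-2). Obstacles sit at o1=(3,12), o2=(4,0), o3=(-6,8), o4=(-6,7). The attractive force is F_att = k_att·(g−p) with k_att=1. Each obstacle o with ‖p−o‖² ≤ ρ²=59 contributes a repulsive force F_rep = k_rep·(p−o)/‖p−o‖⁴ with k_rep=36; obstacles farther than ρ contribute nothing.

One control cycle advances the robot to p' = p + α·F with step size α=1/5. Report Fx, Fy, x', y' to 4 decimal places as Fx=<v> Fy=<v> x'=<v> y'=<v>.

F_att = 1·(g−p) = 1·(1,-4) = (1.0000,-4.0000)
o1: d²=104 > ρ²=59 → inactive
o2: d²=5 ≤ ρ²=59; F_rep = 36·(1,2)/5² = (1.4400,2.8800)
o3: d²=157 > ρ²=59 → inactive
o4: d²=146 > ρ²=59 → inactive
F = F_att + ΣF_rep = (2.4400,-1.1200)
p' = p + 1/5·F = (5.4880,1.7760)

Fx=2.4400 Fy=-1.1200 x'=5.4880 y'=1.7760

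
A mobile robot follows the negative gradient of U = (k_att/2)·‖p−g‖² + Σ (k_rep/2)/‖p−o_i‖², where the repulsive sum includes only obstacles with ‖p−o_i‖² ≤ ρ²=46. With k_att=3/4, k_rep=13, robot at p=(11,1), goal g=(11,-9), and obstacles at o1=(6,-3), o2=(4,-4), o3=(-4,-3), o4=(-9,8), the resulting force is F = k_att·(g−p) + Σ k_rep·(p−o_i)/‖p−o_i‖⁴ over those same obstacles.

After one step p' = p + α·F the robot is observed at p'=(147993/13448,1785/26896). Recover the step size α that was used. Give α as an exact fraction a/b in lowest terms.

α = 1/8

F_att = 3/4·(g−p) = 3/4·(0,-10) = (0.0000,-7.5000)
o1: d²=41 ≤ ρ²=46; F_rep = 13·(5,4)/41² = (0.0387,0.0309)
o2: d²=74 > ρ²=46 → inactive
o3: d²=241 > ρ²=46 → inactive
o4: d²=449 > ρ²=46 → inactive
F = F_att + ΣF_rep = (0.0387,-7.4691)
Δp = p'−p = (0.0048,-0.9336); α = Δx/Fx = (65/13448) / (65/1681) = 1/8
check: Δy/Fy = (-25111/26896) / (-25111/3362) = 1/8 ✓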